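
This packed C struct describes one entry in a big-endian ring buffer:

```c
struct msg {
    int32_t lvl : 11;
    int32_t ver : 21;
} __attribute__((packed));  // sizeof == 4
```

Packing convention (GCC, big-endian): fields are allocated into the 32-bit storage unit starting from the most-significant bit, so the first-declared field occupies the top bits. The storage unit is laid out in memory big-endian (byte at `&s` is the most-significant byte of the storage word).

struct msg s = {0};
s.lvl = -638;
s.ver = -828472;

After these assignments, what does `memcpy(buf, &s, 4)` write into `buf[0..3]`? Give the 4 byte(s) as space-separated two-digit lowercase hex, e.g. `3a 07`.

b0 53 5b c8

lvl (11b) val=-638 bits=0x582 at bit 21: 0xb0400000
ver (21b) val=-828472 bits=0x135bc8 at bit 0: 0xb0535bc8
word = 0xb0535bc8 → big-endian bytes:
  [0]=0xb0  [1]=0x53  [2]=0x5b  [3]=0xc8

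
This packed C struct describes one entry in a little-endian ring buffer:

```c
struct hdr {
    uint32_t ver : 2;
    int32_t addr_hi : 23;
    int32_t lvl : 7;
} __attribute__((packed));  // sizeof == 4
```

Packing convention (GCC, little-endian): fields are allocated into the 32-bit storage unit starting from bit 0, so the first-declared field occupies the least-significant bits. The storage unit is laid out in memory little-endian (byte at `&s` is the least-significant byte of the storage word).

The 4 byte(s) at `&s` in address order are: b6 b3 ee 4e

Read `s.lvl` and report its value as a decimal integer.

39

[0]=0xb6 [1]=0xb3 [2]=0xee [3]=0x4e (little-endian) → word 0x4eeeb3b6
ver [0+:2] = (word>>0) & 0x3 = 2
addr_hi [2+:23] = (word>>2) & 0x7fffff = 3910893
lvl [25+:7] = (word>>25) & 0x7f = 39  ←
lvl signed 7b, MSB=0: value = 39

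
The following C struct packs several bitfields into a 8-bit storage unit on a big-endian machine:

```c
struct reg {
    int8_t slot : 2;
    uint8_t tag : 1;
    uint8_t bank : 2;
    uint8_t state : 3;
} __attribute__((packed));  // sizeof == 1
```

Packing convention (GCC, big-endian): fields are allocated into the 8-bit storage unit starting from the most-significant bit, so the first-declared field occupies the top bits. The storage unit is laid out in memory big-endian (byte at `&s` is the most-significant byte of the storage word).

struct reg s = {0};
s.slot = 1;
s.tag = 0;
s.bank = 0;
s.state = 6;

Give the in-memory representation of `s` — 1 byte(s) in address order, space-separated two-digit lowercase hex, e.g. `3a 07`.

46

slot:2 = 1 → 0x1 << 6 → word 0x40
tag:1 = 0 → 0x0 << 5 → word 0x40
bank:2 = 0 → 0x0 << 3 → word 0x40
state:3 = 6 → 0x6 << 0 → word 0x46
word = 0x46 → big-endian bytes:
  [0]=0x46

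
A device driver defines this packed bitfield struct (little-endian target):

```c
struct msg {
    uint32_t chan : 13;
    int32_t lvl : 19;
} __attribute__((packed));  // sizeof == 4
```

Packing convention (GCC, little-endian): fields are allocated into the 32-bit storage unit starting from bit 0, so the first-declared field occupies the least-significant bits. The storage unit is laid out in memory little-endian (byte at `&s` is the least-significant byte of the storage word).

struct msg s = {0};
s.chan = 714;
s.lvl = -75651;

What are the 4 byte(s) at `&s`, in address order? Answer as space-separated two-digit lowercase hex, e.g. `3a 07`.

ca a2 0f db

[0+:13] chan=714 & 0x1fff = 0x2ca; word=0x000002ca
[13+:19] lvl=-75651 & 0x7ffff = 0x6d87d; word=0xdb0fa2ca
word = 0xdb0fa2ca → little-endian bytes:
  [0]=0xca  [1]=0xa2  [2]=0x0f  [3]=0xdb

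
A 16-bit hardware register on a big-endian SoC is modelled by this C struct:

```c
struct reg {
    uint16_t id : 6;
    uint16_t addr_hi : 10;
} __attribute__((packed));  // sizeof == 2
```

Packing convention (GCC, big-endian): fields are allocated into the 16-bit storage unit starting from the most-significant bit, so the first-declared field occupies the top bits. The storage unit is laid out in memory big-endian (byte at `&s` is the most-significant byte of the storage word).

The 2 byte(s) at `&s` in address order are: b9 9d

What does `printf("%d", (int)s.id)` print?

[0]=0xb9 [1]=0x9d (big-endian) → word 0xb99d
id:6 @ bit 10 → (0xb99d>>10)&0x3f = 0x2e  ←
addr_hi:10 @ bit 0 → (0xb99d>>0)&0x3ff = 0x19d

46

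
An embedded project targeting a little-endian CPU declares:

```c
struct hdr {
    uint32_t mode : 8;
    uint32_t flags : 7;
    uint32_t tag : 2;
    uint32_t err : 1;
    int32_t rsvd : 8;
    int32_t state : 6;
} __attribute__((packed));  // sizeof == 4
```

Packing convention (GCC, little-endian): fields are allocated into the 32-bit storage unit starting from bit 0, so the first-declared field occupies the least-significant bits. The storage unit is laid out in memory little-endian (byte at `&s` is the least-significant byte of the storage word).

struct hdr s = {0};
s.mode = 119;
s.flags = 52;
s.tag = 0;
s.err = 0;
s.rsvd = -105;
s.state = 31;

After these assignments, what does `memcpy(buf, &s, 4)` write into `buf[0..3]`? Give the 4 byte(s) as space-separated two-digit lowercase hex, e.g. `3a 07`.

[0+:8] mode=119 & 0xff = 0x77; word=0x00000077
[8+:7] flags=52 & 0x7f = 0x34; word=0x00003477
[15+:2] tag=0 & 0x3 = 0x0; word=0x00003477
[17+:1] err=0 & 0x1 = 0x0; word=0x00003477
[18+:8] rsvd=-105 & 0xff = 0x97; word=0x025c3477
[26+:6] state=31 & 0x3f = 0x1f; word=0x7e5c3477
word = 0x7e5c3477 → little-endian bytes:
  [0]=0x77  [1]=0x34  [2]=0x5c  [3]=0x7e

77 34 5c 7e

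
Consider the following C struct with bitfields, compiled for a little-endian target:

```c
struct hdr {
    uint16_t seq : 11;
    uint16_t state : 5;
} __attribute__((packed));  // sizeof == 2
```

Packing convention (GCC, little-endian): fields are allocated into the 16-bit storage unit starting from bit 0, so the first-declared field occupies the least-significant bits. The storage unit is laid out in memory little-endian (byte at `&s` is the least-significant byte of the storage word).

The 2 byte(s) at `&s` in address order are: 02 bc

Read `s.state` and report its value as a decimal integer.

23

[0]=0x02 [1]=0xbc (little-endian) → word 0xbc02
seq [0+:11] = (word>>0) & 0x7ff = 1026
state [11+:5] = (word>>11) & 0x1f = 23  ←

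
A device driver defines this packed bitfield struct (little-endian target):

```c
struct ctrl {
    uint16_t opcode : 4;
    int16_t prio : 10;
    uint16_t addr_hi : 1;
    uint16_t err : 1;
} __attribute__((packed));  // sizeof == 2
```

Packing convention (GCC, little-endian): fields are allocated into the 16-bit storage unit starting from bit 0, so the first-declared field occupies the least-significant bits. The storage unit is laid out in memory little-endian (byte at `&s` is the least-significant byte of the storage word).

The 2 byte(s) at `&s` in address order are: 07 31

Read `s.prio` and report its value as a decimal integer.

-240

[0]=0x07 [1]=0x31 (little-endian) → word 0x3107
opcode:4 @ bit 0 → (0x3107>>0)&0xf = 0x7
prio:10 @ bit 4 → (0x3107>>4)&0x3ff = 0x310  ←
addr_hi:1 @ bit 14 → (0x3107>>14)&0x1 = 0x0
err:1 @ bit 15 → (0x3107>>15)&0x1 = 0x0
prio signed 10b, MSB=1: 784 - 1024 = -240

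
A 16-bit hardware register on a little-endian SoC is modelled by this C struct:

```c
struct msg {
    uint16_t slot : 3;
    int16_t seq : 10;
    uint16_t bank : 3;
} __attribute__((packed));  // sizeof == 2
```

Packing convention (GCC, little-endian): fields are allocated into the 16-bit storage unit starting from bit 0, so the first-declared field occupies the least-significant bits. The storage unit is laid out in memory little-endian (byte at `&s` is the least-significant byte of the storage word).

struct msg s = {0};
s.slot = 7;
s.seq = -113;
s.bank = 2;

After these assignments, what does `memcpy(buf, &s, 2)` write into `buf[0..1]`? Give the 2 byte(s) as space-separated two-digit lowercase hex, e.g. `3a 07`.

slot (3b) val=7 bits=0x7 at bit 0: 0x0007
seq (10b) val=-113 bits=0x38f at bit 3: 0x1c7f
bank (3b) val=2 bits=0x2 at bit 13: 0x5c7f
word = 0x5c7f → little-endian bytes:
  [0]=0x7f  [1]=0x5c

7f 5c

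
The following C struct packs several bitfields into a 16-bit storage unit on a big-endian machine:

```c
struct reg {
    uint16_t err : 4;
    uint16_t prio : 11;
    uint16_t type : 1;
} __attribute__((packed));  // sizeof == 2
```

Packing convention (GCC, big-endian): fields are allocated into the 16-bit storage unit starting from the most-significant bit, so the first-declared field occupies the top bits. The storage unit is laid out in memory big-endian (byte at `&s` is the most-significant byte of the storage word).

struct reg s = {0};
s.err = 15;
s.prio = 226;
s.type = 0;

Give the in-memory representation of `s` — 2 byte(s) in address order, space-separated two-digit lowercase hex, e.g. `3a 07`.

[12+:4] err=15 & 0xf = 0xf; word=0xf000
[1+:11] prio=226 & 0x7ff = 0xe2; word=0xf1c4
[0+:1] type=0 & 0x1 = 0x0; word=0xf1c4
word = 0xf1c4 → big-endian bytes:
  [0]=0xf1  [1]=0xc4

f1 c4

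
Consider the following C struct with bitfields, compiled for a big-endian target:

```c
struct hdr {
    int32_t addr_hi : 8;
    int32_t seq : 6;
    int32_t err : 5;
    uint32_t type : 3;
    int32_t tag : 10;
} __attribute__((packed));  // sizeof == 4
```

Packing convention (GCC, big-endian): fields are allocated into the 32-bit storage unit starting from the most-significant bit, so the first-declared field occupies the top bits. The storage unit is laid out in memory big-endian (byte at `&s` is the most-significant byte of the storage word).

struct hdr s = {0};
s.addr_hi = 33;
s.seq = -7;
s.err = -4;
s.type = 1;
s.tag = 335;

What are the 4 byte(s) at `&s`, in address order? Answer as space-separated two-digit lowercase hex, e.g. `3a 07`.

21 e7 85 4f

addr_hi:8 = 33 → 0x21 << 24 → word 0x21000000
seq:6 = -7 → 0x39 << 18 → word 0x21e40000
err:5 = -4 → 0x1c << 13 → word 0x21e78000
type:3 = 1 → 0x1 << 10 → word 0x21e78400
tag:10 = 335 → 0x14f << 0 → word 0x21e7854f
word = 0x21e7854f → big-endian bytes:
  [0]=0x21  [1]=0xe7  [2]=0x85  [3]=0x4f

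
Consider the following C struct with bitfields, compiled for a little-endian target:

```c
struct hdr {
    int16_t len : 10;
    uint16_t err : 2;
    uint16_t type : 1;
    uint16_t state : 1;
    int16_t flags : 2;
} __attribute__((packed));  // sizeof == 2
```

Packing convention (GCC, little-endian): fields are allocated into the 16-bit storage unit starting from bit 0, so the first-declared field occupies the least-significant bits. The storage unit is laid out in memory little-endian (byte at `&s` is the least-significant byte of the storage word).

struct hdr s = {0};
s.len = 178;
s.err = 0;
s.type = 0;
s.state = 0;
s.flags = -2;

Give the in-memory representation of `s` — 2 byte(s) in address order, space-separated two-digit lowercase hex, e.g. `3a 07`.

b2 80

len (10b) val=178 bits=0xb2 at bit 0: 0x00b2
err (2b) val=0 bits=0x0 at bit 10: 0x00b2
type (1b) val=0 bits=0x0 at bit 12: 0x00b2
state (1b) val=0 bits=0x0 at bit 13: 0x00b2
flags (2b) val=-2 bits=0x2 at bit 14: 0x80b2
word = 0x80b2 → little-endian bytes:
  [0]=0xb2  [1]=0x80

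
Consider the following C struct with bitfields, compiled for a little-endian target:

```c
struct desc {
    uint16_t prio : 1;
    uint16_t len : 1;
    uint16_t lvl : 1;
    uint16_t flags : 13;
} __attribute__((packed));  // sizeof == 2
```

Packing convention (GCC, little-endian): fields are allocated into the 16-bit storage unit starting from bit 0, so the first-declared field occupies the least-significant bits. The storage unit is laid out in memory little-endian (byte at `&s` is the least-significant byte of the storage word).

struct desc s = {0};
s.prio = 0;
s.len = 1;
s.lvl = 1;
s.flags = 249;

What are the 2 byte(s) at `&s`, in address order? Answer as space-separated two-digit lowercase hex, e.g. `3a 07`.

ce 07

prio:1 = 0 → 0x0 << 0 → word 0x0000
len:1 = 1 → 0x1 << 1 → word 0x0002
lvl:1 = 1 → 0x1 << 2 → word 0x0006
flags:13 = 249 → 0xf9 << 3 → word 0x07ce
word = 0x07ce → little-endian bytes:
  [0]=0xce  [1]=0x07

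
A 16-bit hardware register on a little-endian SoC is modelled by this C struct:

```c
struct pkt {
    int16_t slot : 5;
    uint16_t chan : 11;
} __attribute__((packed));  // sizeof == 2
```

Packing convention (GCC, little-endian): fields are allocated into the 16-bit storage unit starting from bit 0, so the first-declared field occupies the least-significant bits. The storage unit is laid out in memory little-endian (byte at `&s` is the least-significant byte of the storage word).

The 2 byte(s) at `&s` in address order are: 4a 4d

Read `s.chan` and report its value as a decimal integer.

[0]=0x4a [1]=0x4d (little-endian) → word 0x4d4a
slot [0+:5] = (word>>0) & 0x1f = 10
chan [5+:11] = (word>>5) & 0x7ff = 618  ←

618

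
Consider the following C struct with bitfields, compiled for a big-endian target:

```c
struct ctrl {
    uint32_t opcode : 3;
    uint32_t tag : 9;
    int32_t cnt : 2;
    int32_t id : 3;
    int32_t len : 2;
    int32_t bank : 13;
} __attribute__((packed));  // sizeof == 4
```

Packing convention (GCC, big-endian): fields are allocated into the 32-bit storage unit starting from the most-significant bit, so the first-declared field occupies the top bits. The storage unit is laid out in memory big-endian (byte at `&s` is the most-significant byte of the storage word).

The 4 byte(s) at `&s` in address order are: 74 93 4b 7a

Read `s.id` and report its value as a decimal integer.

-2

[0]=0x74 [1]=0x93 [2]=0x4b [3]=0x7a (big-endian) → word 0x74934b7a
opcode [29+:3] = (word>>29) & 0x7 = 3
tag [20+:9] = (word>>20) & 0x1ff = 329
cnt [18+:2] = (word>>18) & 0x3 = 0
id [15+:3] = (word>>15) & 0x7 = 6  ←
len [13+:2] = (word>>13) & 0x3 = 2
bank [0+:13] = (word>>0) & 0x1fff = 2938
id signed 3b, MSB=1: 6 - 8 = -2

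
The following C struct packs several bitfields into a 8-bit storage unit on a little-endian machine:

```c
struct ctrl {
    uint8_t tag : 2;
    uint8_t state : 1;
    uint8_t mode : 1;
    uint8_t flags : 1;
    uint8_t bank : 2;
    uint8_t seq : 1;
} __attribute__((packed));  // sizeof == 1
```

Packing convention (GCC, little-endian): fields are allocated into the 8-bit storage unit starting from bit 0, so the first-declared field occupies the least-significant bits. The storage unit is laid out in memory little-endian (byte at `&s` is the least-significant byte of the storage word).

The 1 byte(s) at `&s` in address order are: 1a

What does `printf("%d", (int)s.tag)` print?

2

[0]=0x1a (little-endian) → word 0x1a
tag [0+:2] = (word>>0) & 0x3 = 2  ←
state [2+:1] = (word>>2) & 0x1 = 0
mode [3+:1] = (word>>3) & 0x1 = 1
flags [4+:1] = (word>>4) & 0x1 = 1
bank [5+:2] = (word>>5) & 0x3 = 0
seq [7+:1] = (word>>7) & 0x1 = 0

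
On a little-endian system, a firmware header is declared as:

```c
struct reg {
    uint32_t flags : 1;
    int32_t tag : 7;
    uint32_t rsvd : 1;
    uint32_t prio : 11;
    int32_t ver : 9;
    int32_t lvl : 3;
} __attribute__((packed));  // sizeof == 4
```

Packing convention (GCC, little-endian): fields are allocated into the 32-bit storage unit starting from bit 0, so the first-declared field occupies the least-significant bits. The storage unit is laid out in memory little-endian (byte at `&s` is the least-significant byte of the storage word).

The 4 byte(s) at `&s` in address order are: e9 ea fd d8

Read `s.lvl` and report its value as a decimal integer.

[0]=0xe9 [1]=0xea [2]=0xfd [3]=0xd8 (little-endian) → word 0xd8fdeae9
flags:1 @ bit 0 → (0xd8fdeae9>>0)&0x1 = 0x1
tag:7 @ bit 1 → (0xd8fdeae9>>1)&0x7f = 0x74
rsvd:1 @ bit 8 → (0xd8fdeae9>>8)&0x1 = 0x0
prio:11 @ bit 9 → (0xd8fdeae9>>9)&0x7ff = 0x6f5
ver:9 @ bit 20 → (0xd8fdeae9>>20)&0x1ff = 0x18f
lvl:3 @ bit 29 → (0xd8fdeae9>>29)&0x7 = 0x6  ←
lvl signed 3b, MSB=1: 6 - 8 = -2

-2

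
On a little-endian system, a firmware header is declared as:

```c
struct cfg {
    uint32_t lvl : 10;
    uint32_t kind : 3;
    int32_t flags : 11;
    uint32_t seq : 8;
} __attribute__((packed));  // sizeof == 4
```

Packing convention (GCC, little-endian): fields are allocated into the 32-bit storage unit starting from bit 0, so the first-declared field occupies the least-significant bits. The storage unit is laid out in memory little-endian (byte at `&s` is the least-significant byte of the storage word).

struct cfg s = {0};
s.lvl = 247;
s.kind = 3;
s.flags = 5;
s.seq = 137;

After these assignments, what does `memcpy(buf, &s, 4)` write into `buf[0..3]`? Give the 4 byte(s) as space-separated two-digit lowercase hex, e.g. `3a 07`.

[0+:10] lvl=247 & 0x3ff = 0xf7; word=0x000000f7
[10+:3] kind=3 & 0x7 = 0x3; word=0x00000cf7
[13+:11] flags=5 & 0x7ff = 0x5; word=0x0000acf7
[24+:8] seq=137 & 0xff = 0x89; word=0x8900acf7
word = 0x8900acf7 → little-endian bytes:
  [0]=0xf7  [1]=0xac  [2]=0x00  [3]=0x89

f7 ac 00 89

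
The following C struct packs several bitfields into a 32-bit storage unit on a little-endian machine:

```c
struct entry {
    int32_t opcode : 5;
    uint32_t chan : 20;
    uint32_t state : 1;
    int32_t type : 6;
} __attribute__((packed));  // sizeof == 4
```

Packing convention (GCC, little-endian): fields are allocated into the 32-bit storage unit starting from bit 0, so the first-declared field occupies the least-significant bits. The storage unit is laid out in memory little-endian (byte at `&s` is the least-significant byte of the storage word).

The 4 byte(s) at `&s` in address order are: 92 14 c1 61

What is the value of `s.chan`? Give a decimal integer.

[0]=0x92 [1]=0x14 [2]=0xc1 [3]=0x61 (little-endian) → word 0x61c11492
opcode [0+:5] = (word>>0) & 0x1f = 18
chan [5+:20] = (word>>5) & 0xfffff = 919716  ←
state [25+:1] = (word>>25) & 0x1 = 0
type [26+:6] = (word>>26) & 0x3f = 24

919716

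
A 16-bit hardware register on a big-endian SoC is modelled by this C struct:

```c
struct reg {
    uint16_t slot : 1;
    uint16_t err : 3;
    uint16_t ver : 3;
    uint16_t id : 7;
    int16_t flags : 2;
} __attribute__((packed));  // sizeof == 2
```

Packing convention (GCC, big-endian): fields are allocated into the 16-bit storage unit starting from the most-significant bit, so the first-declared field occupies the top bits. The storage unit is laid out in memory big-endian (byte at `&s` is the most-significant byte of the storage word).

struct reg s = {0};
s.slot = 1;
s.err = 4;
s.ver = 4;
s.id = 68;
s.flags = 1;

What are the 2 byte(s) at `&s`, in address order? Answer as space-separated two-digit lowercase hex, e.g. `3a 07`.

slot:1 = 1 → 0x1 << 15 → word 0x8000
err:3 = 4 → 0x4 << 12 → word 0xc000
ver:3 = 4 → 0x4 << 9 → word 0xc800
id:7 = 68 → 0x44 << 2 → word 0xc910
flags:2 = 1 → 0x1 << 0 → word 0xc911
word = 0xc911 → big-endian bytes:
  [0]=0xc9  [1]=0x11

c9 11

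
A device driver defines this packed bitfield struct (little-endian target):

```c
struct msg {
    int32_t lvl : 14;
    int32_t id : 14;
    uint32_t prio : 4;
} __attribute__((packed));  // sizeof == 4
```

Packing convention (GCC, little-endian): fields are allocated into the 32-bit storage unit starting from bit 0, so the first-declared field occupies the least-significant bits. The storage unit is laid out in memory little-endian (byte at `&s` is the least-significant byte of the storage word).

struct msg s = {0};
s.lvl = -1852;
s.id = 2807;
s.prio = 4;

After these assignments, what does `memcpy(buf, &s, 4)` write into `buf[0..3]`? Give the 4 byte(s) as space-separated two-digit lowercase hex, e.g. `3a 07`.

lvl (14b) val=-1852 bits=0x38c4 at bit 0: 0x000038c4
id (14b) val=2807 bits=0xaf7 at bit 14: 0x02bdf8c4
prio (4b) val=4 bits=0x4 at bit 28: 0x42bdf8c4
word = 0x42bdf8c4 → little-endian bytes:
  [0]=0xc4  [1]=0xf8  [2]=0xbd  [3]=0x42

c4 f8 bd 42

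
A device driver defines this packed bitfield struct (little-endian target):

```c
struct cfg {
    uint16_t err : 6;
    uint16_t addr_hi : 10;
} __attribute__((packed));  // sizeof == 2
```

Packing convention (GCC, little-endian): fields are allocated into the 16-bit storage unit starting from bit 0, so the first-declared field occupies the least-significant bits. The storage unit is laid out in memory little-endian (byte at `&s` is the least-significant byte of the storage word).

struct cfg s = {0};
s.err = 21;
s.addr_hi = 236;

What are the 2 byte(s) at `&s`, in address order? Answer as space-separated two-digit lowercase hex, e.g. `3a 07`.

15 3b

[0+:6] err=21 & 0x3f = 0x15; word=0x0015
[6+:10] addr_hi=236 & 0x3ff = 0xec; word=0x3b15
word = 0x3b15 → little-endian bytes:
  [0]=0x15  [1]=0x3b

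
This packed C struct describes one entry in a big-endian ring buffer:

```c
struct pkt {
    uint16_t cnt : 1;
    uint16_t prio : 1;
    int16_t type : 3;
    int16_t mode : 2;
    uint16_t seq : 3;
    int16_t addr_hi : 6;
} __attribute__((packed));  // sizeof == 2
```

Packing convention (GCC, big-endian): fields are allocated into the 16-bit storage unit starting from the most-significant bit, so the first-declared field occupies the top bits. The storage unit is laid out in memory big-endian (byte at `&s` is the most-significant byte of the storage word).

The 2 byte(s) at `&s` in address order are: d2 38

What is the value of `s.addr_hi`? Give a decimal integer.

[0]=0xd2 [1]=0x38 (big-endian) → word 0xd238
cnt [15+:1] = (word>>15) & 0x1 = 1
prio [14+:1] = (word>>14) & 0x1 = 1
type [11+:3] = (word>>11) & 0x7 = 2
mode [9+:2] = (word>>9) & 0x3 = 1
seq [6+:3] = (word>>6) & 0x7 = 0
addr_hi [0+:6] = (word>>0) & 0x3f = 56  ←
addr_hi signed 6b, MSB=1: 56 - 64 = -8

-8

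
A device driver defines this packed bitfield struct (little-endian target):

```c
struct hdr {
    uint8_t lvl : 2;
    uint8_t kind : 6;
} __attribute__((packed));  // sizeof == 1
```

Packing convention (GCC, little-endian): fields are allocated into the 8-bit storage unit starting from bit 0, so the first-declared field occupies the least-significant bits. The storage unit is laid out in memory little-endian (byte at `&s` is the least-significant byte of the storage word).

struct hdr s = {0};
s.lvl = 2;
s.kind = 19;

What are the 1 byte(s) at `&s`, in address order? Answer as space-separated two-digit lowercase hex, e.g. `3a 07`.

lvl (2b) val=2 bits=0x2 at bit 0: 0x02
kind (6b) val=19 bits=0x13 at bit 2: 0x4e
word = 0x4e → little-endian bytes:
  [0]=0x4e

4e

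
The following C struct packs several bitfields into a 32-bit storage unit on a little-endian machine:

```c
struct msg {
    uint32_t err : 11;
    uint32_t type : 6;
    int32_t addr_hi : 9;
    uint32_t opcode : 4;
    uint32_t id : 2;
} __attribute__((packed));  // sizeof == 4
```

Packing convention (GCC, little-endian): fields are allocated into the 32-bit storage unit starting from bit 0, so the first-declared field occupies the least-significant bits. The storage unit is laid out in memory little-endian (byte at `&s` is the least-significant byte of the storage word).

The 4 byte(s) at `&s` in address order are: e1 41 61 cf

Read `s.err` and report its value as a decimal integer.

[0]=0xe1 [1]=0x41 [2]=0x61 [3]=0xcf (little-endian) → word 0xcf6141e1
err:11 @ bit 0 → (0xcf6141e1>>0)&0x7ff = 0x1e1  ←
type:6 @ bit 11 → (0xcf6141e1>>11)&0x3f = 0x28
addr_hi:9 @ bit 17 → (0xcf6141e1>>17)&0x1ff = 0x1b0
opcode:4 @ bit 26 → (0xcf6141e1>>26)&0xf = 0x3
id:2 @ bit 30 → (0xcf6141e1>>30)&0x3 = 0x3

481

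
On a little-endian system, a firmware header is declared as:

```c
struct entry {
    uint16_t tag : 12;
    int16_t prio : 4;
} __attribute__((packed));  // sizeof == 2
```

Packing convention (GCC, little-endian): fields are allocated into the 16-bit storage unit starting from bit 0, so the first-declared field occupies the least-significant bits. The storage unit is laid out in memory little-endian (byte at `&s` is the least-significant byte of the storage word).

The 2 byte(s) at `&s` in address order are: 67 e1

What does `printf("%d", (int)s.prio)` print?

[0]=0x67 [1]=0xe1 (little-endian) → word 0xe167
tag [0+:12] = (word>>0) & 0xfff = 359
prio [12+:4] = (word>>12) & 0xf = 14  ←
prio signed 4b, MSB=1: 14 - 16 = -2

-2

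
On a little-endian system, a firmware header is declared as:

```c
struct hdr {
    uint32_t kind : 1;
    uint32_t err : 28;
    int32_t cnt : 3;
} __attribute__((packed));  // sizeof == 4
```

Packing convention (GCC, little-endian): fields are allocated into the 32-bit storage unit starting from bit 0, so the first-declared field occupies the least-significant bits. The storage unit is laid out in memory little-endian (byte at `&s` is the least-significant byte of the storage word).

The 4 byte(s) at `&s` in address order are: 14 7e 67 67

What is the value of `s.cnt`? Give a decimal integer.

[0]=0x14 [1]=0x7e [2]=0x67 [3]=0x67 (little-endian) → word 0x67677e14
kind:1 @ bit 0 → (0x67677e14>>0)&0x1 = 0x0
err:28 @ bit 1 → (0x67677e14>>1)&0xfffffff = 0x3b3bf0a
cnt:3 @ bit 29 → (0x67677e14>>29)&0x7 = 0x3  ←
cnt signed 3b, MSB=0: value = 3

3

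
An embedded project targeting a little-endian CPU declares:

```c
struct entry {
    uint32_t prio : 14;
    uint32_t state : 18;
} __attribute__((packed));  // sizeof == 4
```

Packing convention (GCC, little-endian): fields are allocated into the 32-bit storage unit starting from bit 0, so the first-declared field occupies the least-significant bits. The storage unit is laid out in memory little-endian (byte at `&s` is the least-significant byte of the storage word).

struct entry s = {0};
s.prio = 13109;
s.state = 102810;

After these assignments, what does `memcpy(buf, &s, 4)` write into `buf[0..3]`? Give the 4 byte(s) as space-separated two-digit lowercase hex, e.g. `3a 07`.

35 b3 66 64

prio:14 = 13109 → 0x3335 << 0 → word 0x00003335
state:18 = 102810 → 0x1919a << 14 → word 0x6466b335
word = 0x6466b335 → little-endian bytes:
  [0]=0x35  [1]=0xb3  [2]=0x66  [3]=0x64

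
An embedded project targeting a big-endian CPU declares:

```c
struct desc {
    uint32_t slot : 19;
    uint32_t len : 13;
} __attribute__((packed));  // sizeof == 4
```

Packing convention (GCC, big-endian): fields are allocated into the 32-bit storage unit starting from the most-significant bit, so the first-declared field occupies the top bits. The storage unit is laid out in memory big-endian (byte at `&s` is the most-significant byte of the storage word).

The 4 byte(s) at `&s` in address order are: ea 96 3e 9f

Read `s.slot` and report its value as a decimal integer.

480433

[0]=0xea [1]=0x96 [2]=0x3e [3]=0x9f (big-endian) → word 0xea963e9f
slot [13+:19] = (word>>13) & 0x7ffff = 480433  ←
len [0+:13] = (word>>0) & 0x1fff = 7839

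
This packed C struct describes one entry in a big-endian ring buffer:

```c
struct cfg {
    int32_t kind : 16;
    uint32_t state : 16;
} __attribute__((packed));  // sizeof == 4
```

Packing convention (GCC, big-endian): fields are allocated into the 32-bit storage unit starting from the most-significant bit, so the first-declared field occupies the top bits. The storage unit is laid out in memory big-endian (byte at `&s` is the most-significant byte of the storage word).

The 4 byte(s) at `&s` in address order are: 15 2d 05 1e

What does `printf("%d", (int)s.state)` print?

[0]=0x15 [1]=0x2d [2]=0x05 [3]=0x1e (big-endian) → word 0x152d051e
kind [16+:16] = (word>>16) & 0xffff = 5421
state [0+:16] = (word>>0) & 0xffff = 1310  ←

1310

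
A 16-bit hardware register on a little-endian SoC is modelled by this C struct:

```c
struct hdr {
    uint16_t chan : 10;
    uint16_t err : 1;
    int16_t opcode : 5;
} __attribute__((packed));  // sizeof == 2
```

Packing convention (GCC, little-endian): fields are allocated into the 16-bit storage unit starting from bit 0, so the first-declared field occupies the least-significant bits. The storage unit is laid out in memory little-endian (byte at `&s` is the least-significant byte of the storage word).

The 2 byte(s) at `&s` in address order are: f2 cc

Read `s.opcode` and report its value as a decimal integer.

[0]=0xf2 [1]=0xcc (little-endian) → word 0xccf2
chan:10 @ bit 0 → (0xccf2>>0)&0x3ff = 0xf2
err:1 @ bit 10 → (0xccf2>>10)&0x1 = 0x1
opcode:5 @ bit 11 → (0xccf2>>11)&0x1f = 0x19  ←
opcode signed 5b, MSB=1: 25 - 32 = -7

-7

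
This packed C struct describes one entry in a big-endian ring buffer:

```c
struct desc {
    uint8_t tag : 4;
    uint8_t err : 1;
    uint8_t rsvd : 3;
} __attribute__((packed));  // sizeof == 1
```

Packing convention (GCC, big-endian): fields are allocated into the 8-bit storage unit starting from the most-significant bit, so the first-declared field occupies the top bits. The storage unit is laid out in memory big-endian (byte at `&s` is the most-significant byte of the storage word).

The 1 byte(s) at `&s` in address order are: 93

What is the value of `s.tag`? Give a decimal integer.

[0]=0x93 (big-endian) → word 0x93
tag [4+:4] = (word>>4) & 0xf = 9  ←
err [3+:1] = (word>>3) & 0x1 = 0
rsvd [0+:3] = (word>>0) & 0x7 = 3

9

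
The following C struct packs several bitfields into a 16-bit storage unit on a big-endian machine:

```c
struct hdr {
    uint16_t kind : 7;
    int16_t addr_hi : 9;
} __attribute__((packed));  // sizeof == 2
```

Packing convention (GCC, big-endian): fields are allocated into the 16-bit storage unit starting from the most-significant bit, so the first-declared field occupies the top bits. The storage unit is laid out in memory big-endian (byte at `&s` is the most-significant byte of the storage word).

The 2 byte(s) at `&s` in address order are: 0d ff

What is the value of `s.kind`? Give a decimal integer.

6

[0]=0x0d [1]=0xff (big-endian) → word 0x0dff
kind:7 @ bit 9 → (0x0dff>>9)&0x7f = 0x6  ←
addr_hi:9 @ bit 0 → (0x0dff>>0)&0x1ff = 0x1ff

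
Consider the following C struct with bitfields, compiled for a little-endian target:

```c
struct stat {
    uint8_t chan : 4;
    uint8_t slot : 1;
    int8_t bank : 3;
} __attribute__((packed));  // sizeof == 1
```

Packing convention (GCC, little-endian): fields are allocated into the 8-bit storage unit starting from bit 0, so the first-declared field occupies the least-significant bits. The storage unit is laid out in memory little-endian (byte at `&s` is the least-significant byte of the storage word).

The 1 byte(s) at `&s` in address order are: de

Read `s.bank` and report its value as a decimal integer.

-2

[0]=0xde (little-endian) → word 0xde
chan [0+:4] = (word>>0) & 0xf = 14
slot [4+:1] = (word>>4) & 0x1 = 1
bank [5+:3] = (word>>5) & 0x7 = 6  ←
bank signed 3b, MSB=1: 6 - 8 = -2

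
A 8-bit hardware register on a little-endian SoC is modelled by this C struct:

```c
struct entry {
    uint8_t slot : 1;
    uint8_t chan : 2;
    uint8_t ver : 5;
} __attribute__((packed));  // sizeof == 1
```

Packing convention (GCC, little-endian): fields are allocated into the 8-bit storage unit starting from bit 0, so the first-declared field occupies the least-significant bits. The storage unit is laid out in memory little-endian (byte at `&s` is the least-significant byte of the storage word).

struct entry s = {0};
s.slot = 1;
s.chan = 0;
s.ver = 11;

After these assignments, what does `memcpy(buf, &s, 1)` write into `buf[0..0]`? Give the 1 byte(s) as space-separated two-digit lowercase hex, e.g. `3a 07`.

59

slot:1 = 1 → 0x1 << 0 → word 0x01
chan:2 = 0 → 0x0 << 1 → word 0x01
ver:5 = 11 → 0xb << 3 → word 0x59
word = 0x59 → little-endian bytes:
  [0]=0x59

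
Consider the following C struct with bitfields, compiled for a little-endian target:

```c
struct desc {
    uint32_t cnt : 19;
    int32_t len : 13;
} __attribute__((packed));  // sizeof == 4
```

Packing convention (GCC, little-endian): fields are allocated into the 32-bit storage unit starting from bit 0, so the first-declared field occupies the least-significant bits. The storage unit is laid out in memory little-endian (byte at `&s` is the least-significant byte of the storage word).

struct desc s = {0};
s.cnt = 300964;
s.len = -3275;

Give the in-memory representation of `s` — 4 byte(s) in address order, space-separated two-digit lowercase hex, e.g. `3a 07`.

a4 97 ac 99

cnt (19b) val=300964 bits=0x497a4 at bit 0: 0x000497a4
len (13b) val=-3275 bits=0x1335 at bit 19: 0x99ac97a4
word = 0x99ac97a4 → little-endian bytes:
  [0]=0xa4  [1]=0x97  [2]=0xac  [3]=0x99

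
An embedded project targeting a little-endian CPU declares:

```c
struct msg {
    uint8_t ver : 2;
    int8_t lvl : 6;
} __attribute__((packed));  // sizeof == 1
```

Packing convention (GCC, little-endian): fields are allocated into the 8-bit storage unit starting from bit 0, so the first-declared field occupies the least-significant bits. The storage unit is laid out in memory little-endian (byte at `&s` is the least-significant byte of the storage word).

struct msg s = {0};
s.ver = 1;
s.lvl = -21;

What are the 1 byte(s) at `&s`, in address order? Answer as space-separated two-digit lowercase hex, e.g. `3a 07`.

ad

[0+:2] ver=1 & 0x3 = 0x1; word=0x01
[2+:6] lvl=-21 & 0x3f = 0x2b; word=0xad
word = 0xad → little-endian bytes:
  [0]=0xad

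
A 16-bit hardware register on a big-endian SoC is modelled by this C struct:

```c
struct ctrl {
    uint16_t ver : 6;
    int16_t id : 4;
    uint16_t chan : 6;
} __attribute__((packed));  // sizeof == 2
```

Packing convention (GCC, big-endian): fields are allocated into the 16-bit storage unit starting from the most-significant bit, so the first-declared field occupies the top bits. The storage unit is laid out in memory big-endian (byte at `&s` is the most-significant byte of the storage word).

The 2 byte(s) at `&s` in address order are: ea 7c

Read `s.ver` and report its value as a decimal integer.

[0]=0xea [1]=0x7c (big-endian) → word 0xea7c
ver [10+:6] = (word>>10) & 0x3f = 58  ←
id [6+:4] = (word>>6) & 0xf = 9
chan [0+:6] = (word>>0) & 0x3f = 60

58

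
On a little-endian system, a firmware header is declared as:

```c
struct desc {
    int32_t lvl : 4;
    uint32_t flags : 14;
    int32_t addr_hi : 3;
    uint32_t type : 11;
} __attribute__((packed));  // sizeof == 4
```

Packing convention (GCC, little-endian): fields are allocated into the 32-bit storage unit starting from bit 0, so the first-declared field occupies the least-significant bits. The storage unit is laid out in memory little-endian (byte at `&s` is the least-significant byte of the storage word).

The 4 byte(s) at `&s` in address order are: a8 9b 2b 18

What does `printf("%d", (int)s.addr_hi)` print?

2

[0]=0xa8 [1]=0x9b [2]=0x2b [3]=0x18 (little-endian) → word 0x182b9ba8
lvl [0+:4] = (word>>0) & 0xf = 8
flags [4+:14] = (word>>4) & 0x3fff = 14778
addr_hi [18+:3] = (word>>18) & 0x7 = 2  ←
type [21+:11] = (word>>21) & 0x7ff = 193
addr_hi signed 3b, MSB=0: value = 2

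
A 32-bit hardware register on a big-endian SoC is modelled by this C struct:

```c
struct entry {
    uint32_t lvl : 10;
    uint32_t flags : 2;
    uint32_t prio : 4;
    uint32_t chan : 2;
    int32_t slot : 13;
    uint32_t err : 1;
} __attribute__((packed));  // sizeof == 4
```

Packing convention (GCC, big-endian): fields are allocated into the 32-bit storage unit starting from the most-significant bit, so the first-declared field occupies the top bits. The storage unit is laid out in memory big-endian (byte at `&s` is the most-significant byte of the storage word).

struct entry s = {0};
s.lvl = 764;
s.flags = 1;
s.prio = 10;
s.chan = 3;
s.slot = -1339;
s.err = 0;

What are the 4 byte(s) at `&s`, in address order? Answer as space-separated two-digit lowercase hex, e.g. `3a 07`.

bf 1a f5 8a

lvl (10b) val=764 bits=0x2fc at bit 22: 0xbf000000
flags (2b) val=1 bits=0x1 at bit 20: 0xbf100000
prio (4b) val=10 bits=0xa at bit 16: 0xbf1a0000
chan (2b) val=3 bits=0x3 at bit 14: 0xbf1ac000
slot (13b) val=-1339 bits=0x1ac5 at bit 1: 0xbf1af58a
err (1b) val=0 bits=0x0 at bit 0: 0xbf1af58a
word = 0xbf1af58a → big-endian bytes:
  [0]=0xbf  [1]=0x1a  [2]=0xf5  [3]=0x8a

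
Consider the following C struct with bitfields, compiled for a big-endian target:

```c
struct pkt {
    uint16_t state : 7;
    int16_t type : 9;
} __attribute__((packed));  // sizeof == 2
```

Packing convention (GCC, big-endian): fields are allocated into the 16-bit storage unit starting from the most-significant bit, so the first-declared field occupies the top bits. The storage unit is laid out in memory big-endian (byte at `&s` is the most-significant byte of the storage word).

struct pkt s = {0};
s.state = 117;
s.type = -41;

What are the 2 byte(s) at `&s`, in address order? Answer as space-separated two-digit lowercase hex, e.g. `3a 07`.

eb d7

[9+:7] state=117 & 0x7f = 0x75; word=0xea00
[0+:9] type=-41 & 0x1ff = 0x1d7; word=0xebd7
word = 0xebd7 → big-endian bytes:
  [0]=0xeb  [1]=0xd7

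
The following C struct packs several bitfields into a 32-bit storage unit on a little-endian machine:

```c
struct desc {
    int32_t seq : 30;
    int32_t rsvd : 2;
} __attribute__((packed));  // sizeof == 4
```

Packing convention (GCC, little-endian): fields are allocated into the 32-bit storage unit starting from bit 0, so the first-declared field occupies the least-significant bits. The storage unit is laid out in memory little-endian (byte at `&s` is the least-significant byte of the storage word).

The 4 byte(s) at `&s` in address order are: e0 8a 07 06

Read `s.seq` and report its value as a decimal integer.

101157600

[0]=0xe0 [1]=0x8a [2]=0x07 [3]=0x06 (little-endian) → word 0x06078ae0
seq [0+:30] = (word>>0) & 0x3fffffff = 101157600  ←
rsvd [30+:2] = (word>>30) & 0x3 = 0
seq signed 30b, MSB=0: value = 101157600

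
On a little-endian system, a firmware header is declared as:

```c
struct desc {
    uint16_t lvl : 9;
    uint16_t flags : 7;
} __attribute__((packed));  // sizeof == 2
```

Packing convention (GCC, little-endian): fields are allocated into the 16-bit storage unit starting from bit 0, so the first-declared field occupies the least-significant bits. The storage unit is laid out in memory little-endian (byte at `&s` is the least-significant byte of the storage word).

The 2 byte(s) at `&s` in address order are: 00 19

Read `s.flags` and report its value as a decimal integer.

12

[0]=0x00 [1]=0x19 (little-endian) → word 0x1900
lvl:9 @ bit 0 → (0x1900>>0)&0x1ff = 0x100
flags:7 @ bit 9 → (0x1900>>9)&0x7f = 0xc  ←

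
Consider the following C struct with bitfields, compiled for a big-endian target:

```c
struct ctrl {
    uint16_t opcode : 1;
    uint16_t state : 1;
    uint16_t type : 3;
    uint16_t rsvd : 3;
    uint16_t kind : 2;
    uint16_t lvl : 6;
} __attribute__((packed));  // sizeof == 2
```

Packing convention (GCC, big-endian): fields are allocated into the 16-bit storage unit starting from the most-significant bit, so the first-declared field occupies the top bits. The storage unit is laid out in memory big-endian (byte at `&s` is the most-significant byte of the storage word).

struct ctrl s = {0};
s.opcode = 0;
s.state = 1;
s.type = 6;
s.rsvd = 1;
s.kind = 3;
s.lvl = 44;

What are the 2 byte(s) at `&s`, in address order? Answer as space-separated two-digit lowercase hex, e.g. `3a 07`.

71 ec

[15+:1] opcode=0 & 0x1 = 0x0; word=0x0000
[14+:1] state=1 & 0x1 = 0x1; word=0x4000
[11+:3] type=6 & 0x7 = 0x6; word=0x7000
[8+:3] rsvd=1 & 0x7 = 0x1; word=0x7100
[6+:2] kind=3 & 0x3 = 0x3; word=0x71c0
[0+:6] lvl=44 & 0x3f = 0x2c; word=0x71ec
word = 0x71ec → big-endian bytes:
  [0]=0x71  [1]=0xec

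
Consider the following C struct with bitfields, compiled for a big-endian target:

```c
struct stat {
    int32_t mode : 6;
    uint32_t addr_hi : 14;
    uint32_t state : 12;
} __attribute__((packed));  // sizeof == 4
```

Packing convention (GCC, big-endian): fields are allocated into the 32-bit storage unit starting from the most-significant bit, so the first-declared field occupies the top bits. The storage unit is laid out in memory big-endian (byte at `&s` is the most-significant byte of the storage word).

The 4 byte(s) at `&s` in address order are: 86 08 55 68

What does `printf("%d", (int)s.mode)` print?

[0]=0x86 [1]=0x08 [2]=0x55 [3]=0x68 (big-endian) → word 0x86085568
mode:6 @ bit 26 → (0x86085568>>26)&0x3f = 0x21  ←
addr_hi:14 @ bit 12 → (0x86085568>>12)&0x3fff = 0x2085
state:12 @ bit 0 → (0x86085568>>0)&0xfff = 0x568
mode signed 6b, MSB=1: 33 - 64 = -31

-31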